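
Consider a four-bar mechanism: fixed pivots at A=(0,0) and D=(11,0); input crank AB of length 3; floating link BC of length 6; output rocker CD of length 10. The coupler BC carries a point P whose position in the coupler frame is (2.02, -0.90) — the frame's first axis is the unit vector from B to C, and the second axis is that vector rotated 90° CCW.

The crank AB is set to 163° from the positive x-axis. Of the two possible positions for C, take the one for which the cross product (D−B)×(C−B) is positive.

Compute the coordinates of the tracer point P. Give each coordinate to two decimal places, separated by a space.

-0.70 1.32

A=(0,0), D=(11.00,0)
B = A + 3.00·(cos163°, sin163°) = (-2.8689, 0.8771)
|BD| = 13.8966
circle(B,6.00) ∩ circle(D,10.00): a=4.6456, h=3.7972
  candidates: C₊=(2.0071,4.3735) cross=52.768; C₋=(1.5278,-3.2057) cross=-52.768
  mode + wants cross > 0 → take C=(2.0071,4.3735) (cross=52.768)
ex = (C−B)/|BC| = (0.8127,0.5827); ey = (-0.5827,0.8127)
P = B + 2.02·ex + -0.90·ey = (-0.7029,1.3228)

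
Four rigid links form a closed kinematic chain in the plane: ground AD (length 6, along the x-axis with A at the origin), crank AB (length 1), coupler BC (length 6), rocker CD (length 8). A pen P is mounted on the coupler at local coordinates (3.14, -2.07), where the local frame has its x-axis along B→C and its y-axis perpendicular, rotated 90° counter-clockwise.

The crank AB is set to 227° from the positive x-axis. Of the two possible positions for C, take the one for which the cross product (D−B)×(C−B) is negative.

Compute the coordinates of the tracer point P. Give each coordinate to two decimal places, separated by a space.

A=(0,0), D=(6.00,0)
B = A + 1.00·(cos227°, sin227°) = (-0.6820, -0.7314)
|BD| = 6.7219
circle(B,6.00) ∩ circle(D,8.00): a=1.2782, h=5.8623
  candidates: C₊=(-0.0492,5.2352) cross=39.406; C₋=(1.2264,-6.4197) cross=-39.406
  mode - wants cross < 0 → take C=(1.2264,-6.4197) (cross=-39.406)
ex = (C−B)/|BC| = (0.3181,-0.9481); ey = (0.9481,0.3181)
P = B + 3.14·ex + -2.07·ey = (-1.6457,-4.3667)

-1.65 -4.37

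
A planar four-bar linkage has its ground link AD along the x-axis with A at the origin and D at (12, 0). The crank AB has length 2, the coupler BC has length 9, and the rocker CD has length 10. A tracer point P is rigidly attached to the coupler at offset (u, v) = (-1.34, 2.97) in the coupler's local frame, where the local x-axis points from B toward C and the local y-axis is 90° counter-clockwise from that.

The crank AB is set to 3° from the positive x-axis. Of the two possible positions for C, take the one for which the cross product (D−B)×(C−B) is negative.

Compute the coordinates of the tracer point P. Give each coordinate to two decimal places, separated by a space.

4.07 2.62

A=(0,0), D=(12.00,0)
B = A + 2.00·(cos3°, sin3°) = (1.9973, 0.1047)
|BD| = 10.0033
circle(B,9.00) ∩ circle(D,10.00): a=4.0520, h=8.0363
  candidates: C₊=(6.1331,8.0981) cross=80.389; C₋=(5.9649,-7.9736) cross=-80.389
  mode - wants cross < 0 → take C=(5.9649,-7.9736) (cross=-80.389)
ex = (C−B)/|BC| = (0.4408,-0.8976); ey = (0.8976,0.4408)
P = B + -1.34·ex + 2.97·ey = (4.0723,2.6168)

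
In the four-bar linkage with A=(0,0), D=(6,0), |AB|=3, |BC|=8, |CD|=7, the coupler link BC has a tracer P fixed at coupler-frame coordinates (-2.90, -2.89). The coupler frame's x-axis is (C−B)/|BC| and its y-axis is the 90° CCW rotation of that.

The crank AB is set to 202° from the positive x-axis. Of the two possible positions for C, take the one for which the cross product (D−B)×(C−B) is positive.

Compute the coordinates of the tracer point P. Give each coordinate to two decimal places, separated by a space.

-2.00 -5.14

A=(0,0), D=(6.00,0)
B = A + 3.00·(cos202°, sin202°) = (-2.7816, -1.1238)
|BD| = 8.8532
circle(B,8.00) ∩ circle(D,7.00): a=5.2737, h=6.0156
  candidates: C₊=(1.6859,5.5126) cross=53.257; C₋=(3.2131,-6.4213) cross=-53.257
  mode + wants cross > 0 → take C=(1.6859,5.5126) (cross=53.257)
ex = (C−B)/|BC| = (0.5584,0.8296); ey = (-0.8296,0.5584)
P = B + -2.90·ex + -2.89·ey = (-2.0036,-5.1434)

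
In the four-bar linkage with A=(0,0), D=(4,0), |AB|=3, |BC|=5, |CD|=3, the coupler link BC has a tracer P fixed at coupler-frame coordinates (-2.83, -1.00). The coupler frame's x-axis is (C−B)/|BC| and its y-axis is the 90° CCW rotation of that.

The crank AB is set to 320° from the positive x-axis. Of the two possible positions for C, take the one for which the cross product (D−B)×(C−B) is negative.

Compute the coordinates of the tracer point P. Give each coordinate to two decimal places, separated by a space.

-0.01 -3.84

A=(0,0), D=(4.00,0)
B = A + 3.00·(cos320°, sin320°) = (2.2981, -1.9284)
|BD| = 2.5720
circle(B,5.00) ∩ circle(D,3.00): a=4.3965, h=2.3814
  candidates: C₊=(3.4218,2.9437) cross=6.125; C₋=(6.9928,-0.2078) cross=-6.125
  mode - wants cross < 0 → take C=(6.9928,-0.2078) (cross=-6.125)
ex = (C−B)/|BC| = (0.9389,0.3441); ey = (-0.3441,0.9389)
P = B + -2.83·ex + -1.00·ey = (-0.0149,-3.8411)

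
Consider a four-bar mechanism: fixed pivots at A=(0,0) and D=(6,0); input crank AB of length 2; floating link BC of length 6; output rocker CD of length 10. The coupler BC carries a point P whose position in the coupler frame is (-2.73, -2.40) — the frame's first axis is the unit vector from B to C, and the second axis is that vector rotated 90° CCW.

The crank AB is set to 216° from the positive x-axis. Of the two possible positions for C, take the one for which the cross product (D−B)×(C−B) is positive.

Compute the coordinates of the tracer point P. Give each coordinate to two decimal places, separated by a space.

1.28 -3.37

A=(0,0), D=(6.00,0)
B = A + 2.00·(cos216°, sin216°) = (-1.6180, -1.1756)
|BD| = 7.7082
circle(B,6.00) ∩ circle(D,10.00): a=-0.2973, h=5.9926
  candidates: C₊=(-2.8258,4.7016) cross=46.192; C₋=(-0.9979,-7.1434) cross=-46.192
  mode + wants cross > 0 → take C=(-2.8258,4.7016) (cross=46.192)
ex = (C−B)/|BC| = (-0.2013,0.9795); ey = (-0.9795,-0.2013)
P = B + -2.73·ex + -2.40·ey = (1.2824,-3.3666)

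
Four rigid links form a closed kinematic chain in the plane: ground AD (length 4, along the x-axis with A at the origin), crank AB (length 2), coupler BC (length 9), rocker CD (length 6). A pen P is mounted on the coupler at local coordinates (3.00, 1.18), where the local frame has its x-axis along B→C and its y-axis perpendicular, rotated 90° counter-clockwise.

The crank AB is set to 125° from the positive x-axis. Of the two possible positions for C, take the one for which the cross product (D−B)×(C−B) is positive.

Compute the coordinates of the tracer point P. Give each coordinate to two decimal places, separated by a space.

A=(0,0), D=(4.00,0)
B = A + 2.00·(cos125°, sin125°) = (-1.1472, 1.6383)
|BD| = 5.4016
circle(B,9.00) ∩ circle(D,6.00): a=6.8662, h=5.8185
  candidates: C₊=(7.1604,5.1002) cross=31.429; C₋=(3.6309,-5.9886) cross=-31.429
  mode + wants cross > 0 → take C=(7.1604,5.1002) (cross=31.429)
ex = (C−B)/|BC| = (0.9231,0.3847); ey = (-0.3847,0.9231)
P = B + 3.00·ex + 1.18·ey = (1.1681,3.8815)

1.17 3.88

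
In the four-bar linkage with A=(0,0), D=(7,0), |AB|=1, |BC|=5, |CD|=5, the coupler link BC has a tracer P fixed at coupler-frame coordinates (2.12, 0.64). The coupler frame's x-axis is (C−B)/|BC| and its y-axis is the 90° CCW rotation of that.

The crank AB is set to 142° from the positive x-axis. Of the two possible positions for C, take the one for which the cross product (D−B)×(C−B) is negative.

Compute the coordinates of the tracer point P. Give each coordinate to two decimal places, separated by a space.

A=(0,0), D=(7.00,0)
B = A + 1.00·(cos142°, sin142°) = (-0.7880, 0.6157)
|BD| = 7.8123
circle(B,5.00) ∩ circle(D,5.00): a=3.9062, h=3.1212
  candidates: C₊=(3.3520,3.4193) cross=24.384; C₋=(2.8600,-2.8037) cross=-24.384
  mode - wants cross < 0 → take C=(2.8600,-2.8037) (cross=-24.384)
ex = (C−B)/|BC| = (0.7296,-0.6839); ey = (0.6839,0.7296)
P = B + 2.12·ex + 0.64·ey = (1.1964,-0.3672)

1.20 -0.37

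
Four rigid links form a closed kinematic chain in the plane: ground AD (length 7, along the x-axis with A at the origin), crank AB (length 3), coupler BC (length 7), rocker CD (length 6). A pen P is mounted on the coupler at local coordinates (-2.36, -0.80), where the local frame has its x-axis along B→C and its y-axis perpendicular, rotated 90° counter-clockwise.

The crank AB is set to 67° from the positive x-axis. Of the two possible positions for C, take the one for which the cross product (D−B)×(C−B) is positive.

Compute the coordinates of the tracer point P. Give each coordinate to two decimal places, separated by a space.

-0.55 0.96

A=(0,0), D=(7.00,0)
B = A + 3.00·(cos67°, sin67°) = (1.1722, 2.7615)
|BD| = 6.4490
circle(B,7.00) ∩ circle(D,6.00): a=4.2324, h=5.5756
  candidates: C₊=(7.3844,5.9877) cross=35.957; C₋=(2.6094,-4.0894) cross=-35.957
  mode + wants cross > 0 → take C=(7.3844,5.9877) (cross=35.957)
ex = (C−B)/|BC| = (0.8875,0.4609); ey = (-0.4609,0.8875)
P = B + -2.36·ex + -0.80·ey = (-0.5535,0.9639)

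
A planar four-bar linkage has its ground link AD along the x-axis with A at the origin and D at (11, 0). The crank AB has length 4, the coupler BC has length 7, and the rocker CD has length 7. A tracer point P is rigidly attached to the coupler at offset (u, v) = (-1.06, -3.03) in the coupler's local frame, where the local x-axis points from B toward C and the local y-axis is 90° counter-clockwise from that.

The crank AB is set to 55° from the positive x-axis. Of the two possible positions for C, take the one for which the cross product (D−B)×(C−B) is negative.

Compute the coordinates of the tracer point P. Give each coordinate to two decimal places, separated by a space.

-0.91 3.18

A=(0,0), D=(11.00,0)
B = A + 4.00·(cos55°, sin55°) = (2.2943, 3.2766)
|BD| = 9.3019
circle(B,7.00) ∩ circle(D,7.00): a=4.6509, h=5.2315
  candidates: C₊=(8.4900,6.5345) cross=48.663; C₋=(4.8043,-3.2579) cross=-48.663
  mode - wants cross < 0 → take C=(4.8043,-3.2579) (cross=-48.663)
ex = (C−B)/|BC| = (0.3586,-0.9335); ey = (0.9335,0.3586)
P = B + -1.06·ex + -3.03·ey = (-0.9143,3.1796)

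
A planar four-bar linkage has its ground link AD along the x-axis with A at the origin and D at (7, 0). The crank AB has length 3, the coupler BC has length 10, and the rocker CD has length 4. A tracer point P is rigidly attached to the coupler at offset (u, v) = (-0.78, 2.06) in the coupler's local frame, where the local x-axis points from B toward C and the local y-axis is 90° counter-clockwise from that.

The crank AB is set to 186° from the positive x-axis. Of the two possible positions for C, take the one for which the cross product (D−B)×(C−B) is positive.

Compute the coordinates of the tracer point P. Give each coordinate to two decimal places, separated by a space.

A=(0,0), D=(7.00,0)
B = A + 3.00·(cos186°, sin186°) = (-2.9836, -0.3136)
|BD| = 9.9885
circle(B,10.00) ∩ circle(D,4.00): a=9.1991, h=3.9213
  candidates: C₊=(6.0879,3.8946) cross=39.168; C₋=(6.3341,-3.9442) cross=-39.168
  mode + wants cross > 0 → take C=(6.0879,3.8946) (cross=39.168)
ex = (C−B)/|BC| = (0.9071,0.4208); ey = (-0.4208,0.9071)
P = B + -0.78·ex + 2.06·ey = (-4.5580,1.2269)

-4.56 1.23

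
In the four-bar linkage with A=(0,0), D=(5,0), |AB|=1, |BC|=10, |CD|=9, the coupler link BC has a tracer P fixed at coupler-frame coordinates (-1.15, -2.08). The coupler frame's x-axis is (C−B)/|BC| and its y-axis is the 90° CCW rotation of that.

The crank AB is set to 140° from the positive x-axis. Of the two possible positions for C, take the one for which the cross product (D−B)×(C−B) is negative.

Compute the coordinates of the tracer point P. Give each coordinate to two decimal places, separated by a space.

A=(0,0), D=(5.00,0)
B = A + 1.00·(cos140°, sin140°) = (-0.7660, 0.6428)
|BD| = 5.8018
circle(B,10.00) ∩ circle(D,9.00): a=4.5383, h=8.9109
  candidates: C₊=(4.7316,8.9960) cross=51.699; C₋=(2.7571,-8.7160) cross=-51.699
  mode - wants cross < 0 → take C=(2.7571,-8.7160) (cross=-51.699)
ex = (C−B)/|BC| = (0.3523,-0.9359); ey = (0.9359,0.3523)
P = B + -1.15·ex + -2.08·ey = (-3.1178,0.9862)

-3.12 0.99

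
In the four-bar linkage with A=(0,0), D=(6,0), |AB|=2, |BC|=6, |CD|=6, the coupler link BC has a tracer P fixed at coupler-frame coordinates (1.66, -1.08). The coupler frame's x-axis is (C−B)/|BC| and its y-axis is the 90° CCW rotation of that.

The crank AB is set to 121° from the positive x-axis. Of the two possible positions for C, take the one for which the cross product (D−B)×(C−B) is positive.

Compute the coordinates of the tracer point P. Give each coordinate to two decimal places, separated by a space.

A=(0,0), D=(6.00,0)
B = A + 2.00·(cos121°, sin121°) = (-1.0301, 1.7143)
|BD| = 7.2361
circle(B,6.00) ∩ circle(D,6.00): a=3.6180, h=4.7864
  candidates: C₊=(3.6189,5.5073) cross=34.635; C₋=(1.3510,-3.7930) cross=-34.635
  mode + wants cross > 0 → take C=(3.6189,5.5073) (cross=34.635)
ex = (C−B)/|BC| = (0.7748,0.6322); ey = (-0.6322,0.7748)
P = B + 1.66·ex + -1.08·ey = (0.9389,1.9269)

0.94 1.93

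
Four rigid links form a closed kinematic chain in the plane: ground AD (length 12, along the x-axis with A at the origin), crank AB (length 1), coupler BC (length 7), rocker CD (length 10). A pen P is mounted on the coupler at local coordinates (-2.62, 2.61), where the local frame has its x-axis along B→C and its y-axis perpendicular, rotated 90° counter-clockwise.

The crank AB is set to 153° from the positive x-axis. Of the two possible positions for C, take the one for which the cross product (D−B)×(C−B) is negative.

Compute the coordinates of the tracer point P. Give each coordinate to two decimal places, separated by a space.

-0.43 4.12

A=(0,0), D=(12.00,0)
B = A + 1.00·(cos153°, sin153°) = (-0.8910, 0.4540)
|BD| = 12.8990
circle(B,7.00) ∩ circle(D,10.00): a=4.4726, h=5.3848
  candidates: C₊=(3.7683,5.6780) cross=69.458; C₋=(3.3893,-5.0849) cross=-69.458
  mode - wants cross < 0 → take C=(3.3893,-5.0849) (cross=-69.458)
ex = (C−B)/|BC| = (0.6115,-0.7913); ey = (0.7913,0.6115)
P = B + -2.62·ex + 2.61·ey = (-0.4279,4.1230)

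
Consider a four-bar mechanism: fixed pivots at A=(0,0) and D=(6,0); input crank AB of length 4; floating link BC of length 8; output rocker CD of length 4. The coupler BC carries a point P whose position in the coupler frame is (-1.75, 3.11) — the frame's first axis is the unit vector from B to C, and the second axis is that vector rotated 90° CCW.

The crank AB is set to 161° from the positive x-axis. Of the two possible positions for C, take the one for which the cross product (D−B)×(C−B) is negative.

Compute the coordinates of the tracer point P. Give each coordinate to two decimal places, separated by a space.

-3.71 4.87

A=(0,0), D=(6.00,0)
B = A + 4.00·(cos161°, sin161°) = (-3.7821, 1.3023)
|BD| = 9.8684
circle(B,8.00) ∩ circle(D,4.00): a=7.3662, h=3.1208
  candidates: C₊=(3.9315,3.4237) cross=30.797; C₋=(3.1079,-2.7633) cross=-30.797
  mode - wants cross < 0 → take C=(3.1079,-2.7633) (cross=-30.797)
ex = (C−B)/|BC| = (0.8612,-0.5082); ey = (0.5082,0.8612)
P = B + -1.75·ex + 3.11·ey = (-3.7088,4.8701)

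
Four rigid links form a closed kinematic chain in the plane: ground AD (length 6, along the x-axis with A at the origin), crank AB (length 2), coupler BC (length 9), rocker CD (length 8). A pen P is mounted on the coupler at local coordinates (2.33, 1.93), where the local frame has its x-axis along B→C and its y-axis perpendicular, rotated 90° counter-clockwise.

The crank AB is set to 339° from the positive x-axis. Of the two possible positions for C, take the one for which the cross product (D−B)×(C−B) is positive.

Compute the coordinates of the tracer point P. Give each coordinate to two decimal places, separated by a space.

A=(0,0), D=(6.00,0)
B = A + 2.00·(cos339°, sin339°) = (1.8672, -0.7167)
|BD| = 4.1945
circle(B,9.00) ∩ circle(D,8.00): a=4.1237, h=7.9997
  candidates: C₊=(4.5633,7.8699) cross=33.555; C₋=(7.2972,-7.8941) cross=-33.555
  mode + wants cross > 0 → take C=(4.5633,7.8699) (cross=33.555)
ex = (C−B)/|BC| = (0.2996,0.9541); ey = (-0.9541,0.2996)
P = B + 2.33·ex + 1.93·ey = (0.7238,2.0844)

0.72 2.08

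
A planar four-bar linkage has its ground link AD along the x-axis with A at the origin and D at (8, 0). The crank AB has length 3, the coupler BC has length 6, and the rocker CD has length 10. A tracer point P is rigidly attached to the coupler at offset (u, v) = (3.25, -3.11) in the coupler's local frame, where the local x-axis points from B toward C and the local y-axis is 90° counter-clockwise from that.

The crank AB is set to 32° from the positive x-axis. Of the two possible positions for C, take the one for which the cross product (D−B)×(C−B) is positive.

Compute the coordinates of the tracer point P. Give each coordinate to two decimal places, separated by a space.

4.95 5.39

A=(0,0), D=(8.00,0)
B = A + 3.00·(cos32°, sin32°) = (2.5441, 1.5898)
|BD| = 5.6828
circle(B,6.00) ∩ circle(D,10.00): a=-2.7897, h=5.3120
  candidates: C₊=(1.3519,7.4701) cross=30.187; C₋=(-1.6202,-2.7297) cross=-30.187
  mode + wants cross > 0 → take C=(1.3519,7.4701) (cross=30.187)
ex = (C−B)/|BC| = (-0.1987,0.9801); ey = (-0.9801,-0.1987)
P = B + 3.25·ex + -3.11·ey = (4.9463,5.3929)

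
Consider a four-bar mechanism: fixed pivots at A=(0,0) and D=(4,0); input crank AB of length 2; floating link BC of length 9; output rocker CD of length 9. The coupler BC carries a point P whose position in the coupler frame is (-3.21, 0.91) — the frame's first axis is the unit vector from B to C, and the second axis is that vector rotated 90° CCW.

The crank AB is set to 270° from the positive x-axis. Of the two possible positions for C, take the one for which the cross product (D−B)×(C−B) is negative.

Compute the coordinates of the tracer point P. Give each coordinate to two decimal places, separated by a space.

A=(0,0), D=(4.00,0)
B = A + 2.00·(cos270°, sin270°) = (-0.0000, -2.0000)
|BD| = 4.4721
circle(B,9.00) ∩ circle(D,9.00): a=2.2361, h=8.7178
  candidates: C₊=(-1.8987,6.7974) cross=38.987; C₋=(5.8987,-8.7974) cross=-38.987
  mode - wants cross < 0 → take C=(5.8987,-8.7974) (cross=-38.987)
ex = (C−B)/|BC| = (0.6554,-0.7553); ey = (0.7553,0.6554)
P = B + -3.21·ex + 0.91·ey = (-1.4166,1.0208)

-1.42 1.02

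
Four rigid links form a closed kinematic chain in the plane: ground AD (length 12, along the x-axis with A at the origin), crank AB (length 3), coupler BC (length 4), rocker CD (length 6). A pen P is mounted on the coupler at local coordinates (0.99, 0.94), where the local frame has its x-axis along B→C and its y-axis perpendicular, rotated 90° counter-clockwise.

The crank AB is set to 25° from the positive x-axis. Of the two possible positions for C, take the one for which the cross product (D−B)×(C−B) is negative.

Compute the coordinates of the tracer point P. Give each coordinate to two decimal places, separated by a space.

4.06 1.51

A=(0,0), D=(12.00,0)
B = A + 3.00·(cos25°, sin25°) = (2.7189, 1.2679)
|BD| = 9.3673
circle(B,4.00) ∩ circle(D,6.00): a=3.6161, h=1.7099
  candidates: C₊=(6.5332,2.4726) cross=16.017; C₋=(6.0703,-0.9158) cross=-16.017
  mode - wants cross < 0 → take C=(6.0703,-0.9158) (cross=-16.017)
ex = (C−B)/|BC| = (0.8378,-0.5459); ey = (0.5459,0.8378)
P = B + 0.99·ex + 0.94·ey = (4.0615,1.5150)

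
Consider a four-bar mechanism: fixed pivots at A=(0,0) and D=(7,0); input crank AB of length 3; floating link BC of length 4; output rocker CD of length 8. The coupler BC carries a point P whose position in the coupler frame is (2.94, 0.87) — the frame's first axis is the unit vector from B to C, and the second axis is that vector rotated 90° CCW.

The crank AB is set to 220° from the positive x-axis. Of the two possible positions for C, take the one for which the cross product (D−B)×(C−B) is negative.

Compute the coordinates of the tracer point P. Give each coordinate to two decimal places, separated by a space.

0.41 -3.37

A=(0,0), D=(7.00,0)
B = A + 3.00·(cos220°, sin220°) = (-2.2981, -1.9284)
|BD| = 9.4960
circle(B,4.00) ∩ circle(D,8.00): a=2.2206, h=3.3270
  candidates: C₊=(-0.7994,1.7803) cross=31.593; C₋=(0.5518,-4.7351) cross=-31.593
  mode - wants cross < 0 → take C=(0.5518,-4.7351) (cross=-31.593)
ex = (C−B)/|BC| = (0.7125,-0.7017); ey = (0.7017,0.7125)
P = B + 2.94·ex + 0.87·ey = (0.4071,-3.3714)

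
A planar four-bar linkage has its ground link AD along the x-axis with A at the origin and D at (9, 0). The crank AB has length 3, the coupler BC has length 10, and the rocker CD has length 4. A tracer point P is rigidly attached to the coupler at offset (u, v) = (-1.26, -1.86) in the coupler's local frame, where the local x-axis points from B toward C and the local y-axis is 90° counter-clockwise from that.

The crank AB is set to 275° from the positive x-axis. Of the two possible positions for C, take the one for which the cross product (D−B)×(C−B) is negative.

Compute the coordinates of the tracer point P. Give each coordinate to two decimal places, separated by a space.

A=(0,0), D=(9.00,0)
B = A + 3.00·(cos275°, sin275°) = (0.2615, -2.9886)
|BD| = 9.2355
circle(B,10.00) ∩ circle(D,4.00): a=9.1654, h=3.9994
  candidates: C₊=(7.6395,3.7615) cross=36.936; C₋=(10.2279,-3.8069) cross=-36.936
  mode - wants cross < 0 → take C=(10.2279,-3.8069) (cross=-36.936)
ex = (C−B)/|BC| = (0.9966,-0.0818); ey = (0.0818,0.9966)
P = B + -1.26·ex + -1.86·ey = (-1.1465,-4.7392)

-1.15 -4.74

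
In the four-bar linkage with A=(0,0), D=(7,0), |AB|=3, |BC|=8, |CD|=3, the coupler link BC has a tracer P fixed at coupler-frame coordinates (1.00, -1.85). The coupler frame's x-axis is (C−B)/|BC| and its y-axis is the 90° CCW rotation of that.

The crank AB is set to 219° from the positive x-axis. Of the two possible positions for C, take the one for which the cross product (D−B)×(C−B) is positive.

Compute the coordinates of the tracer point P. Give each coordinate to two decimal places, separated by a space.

A=(0,0), D=(7.00,0)
B = A + 3.00·(cos219°, sin219°) = (-2.3314, -1.8880)
|BD| = 9.5205
circle(B,8.00) ∩ circle(D,3.00): a=7.6488, h=2.3445
  candidates: C₊=(4.7005,1.9267) cross=22.321; C₋=(5.6303,-2.6691) cross=-22.321
  mode + wants cross > 0 → take C=(4.7005,1.9267) (cross=22.321)
ex = (C−B)/|BC| = (0.8790,0.4768); ey = (-0.4768,0.8790)
P = B + 1.00·ex + -1.85·ey = (-0.5703,-3.0373)

-0.57 -3.04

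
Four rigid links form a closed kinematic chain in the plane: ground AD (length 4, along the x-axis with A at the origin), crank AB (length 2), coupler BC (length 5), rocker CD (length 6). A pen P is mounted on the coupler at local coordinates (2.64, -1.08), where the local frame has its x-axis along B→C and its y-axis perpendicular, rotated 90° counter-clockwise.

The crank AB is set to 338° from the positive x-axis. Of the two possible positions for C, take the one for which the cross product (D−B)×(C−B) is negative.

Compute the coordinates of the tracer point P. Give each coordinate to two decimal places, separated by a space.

0.98 -3.46

A=(0,0), D=(4.00,0)
B = A + 2.00·(cos338°, sin338°) = (1.8544, -0.7492)
|BD| = 2.2727
circle(B,5.00) ∩ circle(D,6.00): a=-1.2837, h=4.8324
  candidates: C₊=(-0.9506,3.3899) cross=10.982; C₋=(2.2355,-5.7347) cross=-10.982
  mode - wants cross < 0 → take C=(2.2355,-5.7347) (cross=-10.982)
ex = (C−B)/|BC| = (0.0762,-0.9971); ey = (0.9971,0.0762)
P = B + 2.64·ex + -1.08·ey = (0.9787,-3.4639)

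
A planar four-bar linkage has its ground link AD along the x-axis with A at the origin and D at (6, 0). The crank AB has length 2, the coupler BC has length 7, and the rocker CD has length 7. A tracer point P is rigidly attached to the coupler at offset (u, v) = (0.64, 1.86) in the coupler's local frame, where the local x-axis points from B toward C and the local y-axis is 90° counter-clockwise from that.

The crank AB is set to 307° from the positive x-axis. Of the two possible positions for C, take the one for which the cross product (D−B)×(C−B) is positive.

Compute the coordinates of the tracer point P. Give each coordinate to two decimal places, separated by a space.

A=(0,0), D=(6.00,0)
B = A + 2.00·(cos307°, sin307°) = (1.2036, -1.5973)
|BD| = 5.0553
circle(B,7.00) ∩ circle(D,7.00): a=2.5277, h=6.5277
  candidates: C₊=(1.5393,5.3947) cross=33.000; C₋=(5.6643,-6.9919) cross=-33.000
  mode + wants cross > 0 → take C=(1.5393,5.3947) (cross=33.000)
ex = (C−B)/|BC| = (0.0480,0.9988); ey = (-0.9988,0.0480)
P = B + 0.64·ex + 1.86·ey = (-0.6235,-0.8688)

-0.62 -0.87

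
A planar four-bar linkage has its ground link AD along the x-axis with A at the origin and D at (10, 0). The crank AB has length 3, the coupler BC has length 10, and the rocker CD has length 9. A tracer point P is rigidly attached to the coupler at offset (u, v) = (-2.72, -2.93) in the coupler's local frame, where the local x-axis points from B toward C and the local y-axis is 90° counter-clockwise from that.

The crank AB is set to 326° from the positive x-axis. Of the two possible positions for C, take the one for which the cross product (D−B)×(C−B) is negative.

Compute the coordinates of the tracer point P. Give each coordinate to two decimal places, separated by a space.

-1.51 -1.70

A=(0,0), D=(10.00,0)
B = A + 3.00·(cos326°, sin326°) = (2.4871, -1.6776)
|BD| = 7.6979
circle(B,10.00) ∩ circle(D,9.00): a=5.0831, h=8.6118
  candidates: C₊=(5.5713,7.8349) cross=66.293; C₋=(9.3247,-8.9746) cross=-66.293
  mode - wants cross < 0 → take C=(9.3247,-8.9746) (cross=-66.293)
ex = (C−B)/|BC| = (0.6838,-0.7297); ey = (0.7297,0.6838)
P = B + -2.72·ex + -2.93·ey = (-1.5108,-1.6962)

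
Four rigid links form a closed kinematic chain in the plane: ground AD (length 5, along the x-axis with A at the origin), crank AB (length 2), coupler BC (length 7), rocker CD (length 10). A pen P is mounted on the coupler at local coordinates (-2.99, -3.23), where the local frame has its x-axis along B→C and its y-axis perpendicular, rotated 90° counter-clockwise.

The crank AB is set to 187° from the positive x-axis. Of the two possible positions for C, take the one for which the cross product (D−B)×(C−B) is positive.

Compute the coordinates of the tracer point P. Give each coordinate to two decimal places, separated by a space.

1.41 -3.05

A=(0,0), D=(5.00,0)
B = A + 2.00·(cos187°, sin187°) = (-1.9851, -0.2437)
|BD| = 6.9893
circle(B,7.00) ∩ circle(D,10.00): a=-0.1537, h=6.9983
  candidates: C₊=(-2.3828,6.7450) cross=48.914; C₋=(-1.8947,-7.2432) cross=-48.914
  mode + wants cross > 0 → take C=(-2.3828,6.7450) (cross=48.914)
ex = (C−B)/|BC| = (-0.0568,0.9984); ey = (-0.9984,-0.0568)
P = B + -2.99·ex + -3.23·ey = (1.4096,-3.0454)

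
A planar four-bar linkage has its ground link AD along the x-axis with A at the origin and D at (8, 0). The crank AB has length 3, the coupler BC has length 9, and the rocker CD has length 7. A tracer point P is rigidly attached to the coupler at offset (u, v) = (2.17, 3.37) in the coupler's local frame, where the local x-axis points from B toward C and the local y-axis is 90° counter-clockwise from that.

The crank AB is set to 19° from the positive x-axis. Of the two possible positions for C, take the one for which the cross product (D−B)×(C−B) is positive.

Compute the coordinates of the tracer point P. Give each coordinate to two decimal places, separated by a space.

A=(0,0), D=(8.00,0)
B = A + 3.00·(cos19°, sin19°) = (2.8366, 0.9767)
|BD| = 5.2550
circle(B,9.00) ∩ circle(D,7.00): a=5.6722, h=6.9876
  candidates: C₊=(9.7087,6.7883) cross=36.720; C₋=(7.1112,-6.9433) cross=-36.720
  mode + wants cross > 0 → take C=(9.7087,6.7883) (cross=36.720)
ex = (C−B)/|BC| = (0.7636,0.6457); ey = (-0.6457,0.7636)
P = B + 2.17·ex + 3.37·ey = (2.3174,4.9512)

2.32 4.95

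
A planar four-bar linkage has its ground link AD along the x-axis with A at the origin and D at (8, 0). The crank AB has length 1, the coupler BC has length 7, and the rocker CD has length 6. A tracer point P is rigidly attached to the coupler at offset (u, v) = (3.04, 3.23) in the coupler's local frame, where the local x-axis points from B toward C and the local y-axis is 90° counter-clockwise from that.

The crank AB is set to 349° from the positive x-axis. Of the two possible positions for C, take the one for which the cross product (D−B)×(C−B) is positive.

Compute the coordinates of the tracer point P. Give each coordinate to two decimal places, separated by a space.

A=(0,0), D=(8.00,0)
B = A + 1.00·(cos349°, sin349°) = (0.9816, -0.1908)
|BD| = 7.0210
circle(B,7.00) ∩ circle(D,6.00): a=4.4363, h=5.4147
  candidates: C₊=(5.2691,5.3425) cross=38.017; C₋=(5.5634,-5.4830) cross=-38.017
  mode + wants cross > 0 → take C=(5.2691,5.3425) (cross=38.017)
ex = (C−B)/|BC| = (0.6125,0.7905); ey = (-0.7905,0.6125)
P = B + 3.04·ex + 3.23·ey = (0.2904,4.1906)

0.29 4.19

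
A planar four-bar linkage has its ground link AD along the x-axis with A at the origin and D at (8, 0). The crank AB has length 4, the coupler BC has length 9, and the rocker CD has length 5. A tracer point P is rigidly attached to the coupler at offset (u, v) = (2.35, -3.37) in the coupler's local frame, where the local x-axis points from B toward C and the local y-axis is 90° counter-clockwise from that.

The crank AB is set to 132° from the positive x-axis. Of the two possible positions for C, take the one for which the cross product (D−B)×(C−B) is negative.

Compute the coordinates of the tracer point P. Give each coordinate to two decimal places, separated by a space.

-3.18 -1.11

A=(0,0), D=(8.00,0)
B = A + 4.00·(cos132°, sin132°) = (-2.6765, 2.9726)
|BD| = 11.0826
circle(B,9.00) ∩ circle(D,5.00): a=8.0678, h=3.9888
  candidates: C₊=(6.1655,4.6513) cross=44.207; C₋=(4.0258,-3.0340) cross=-44.207
  mode - wants cross < 0 → take C=(4.0258,-3.0340) (cross=-44.207)
ex = (C−B)/|BC| = (0.7447,-0.6674); ey = (0.6674,0.7447)
P = B + 2.35·ex + -3.37·ey = (-3.1756,-1.1054)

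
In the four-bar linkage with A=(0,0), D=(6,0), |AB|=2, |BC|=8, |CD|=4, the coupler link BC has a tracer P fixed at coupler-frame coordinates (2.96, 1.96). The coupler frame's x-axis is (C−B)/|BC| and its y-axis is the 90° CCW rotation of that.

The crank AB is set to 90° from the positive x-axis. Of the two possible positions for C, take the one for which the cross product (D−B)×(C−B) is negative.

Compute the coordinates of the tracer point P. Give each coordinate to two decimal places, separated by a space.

3.44 1.11

A=(0,0), D=(6.00,0)
B = A + 2.00·(cos90°, sin90°) = (0.0000, 2.0000)
|BD| = 6.3246
circle(B,8.00) ∩ circle(D,4.00): a=6.9570, h=3.9497
  candidates: C₊=(7.8490,3.5470) cross=24.980; C₋=(5.3510,-3.9470) cross=-24.980
  mode - wants cross < 0 → take C=(5.3510,-3.9470) (cross=-24.980)
ex = (C−B)/|BC| = (0.6689,-0.7434); ey = (0.7434,0.6689)
P = B + 2.96·ex + 1.96·ey = (3.4369,1.1106)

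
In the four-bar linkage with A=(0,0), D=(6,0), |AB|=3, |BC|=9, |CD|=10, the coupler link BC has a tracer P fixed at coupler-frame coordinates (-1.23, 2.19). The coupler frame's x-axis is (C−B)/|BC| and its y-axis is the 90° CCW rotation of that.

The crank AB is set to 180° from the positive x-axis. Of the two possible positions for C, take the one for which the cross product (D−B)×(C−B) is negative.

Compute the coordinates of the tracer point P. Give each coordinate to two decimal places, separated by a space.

-1.45 1.97

A=(0,0), D=(6.00,0)
B = A + 3.00·(cos180°, sin180°) = (-3.0000, 0.0000)
|BD| = 9.0000
circle(B,9.00) ∩ circle(D,10.00): a=3.4444, h=8.3148
  candidates: C₊=(0.4444,8.3148) cross=74.833; C₋=(0.4444,-8.3148) cross=-74.833
  mode - wants cross < 0 → take C=(0.4444,-8.3148) (cross=-74.833)
ex = (C−B)/|BC| = (0.3827,-0.9239); ey = (0.9239,0.3827)
P = B + -1.23·ex + 2.19·ey = (-1.4475,1.9745)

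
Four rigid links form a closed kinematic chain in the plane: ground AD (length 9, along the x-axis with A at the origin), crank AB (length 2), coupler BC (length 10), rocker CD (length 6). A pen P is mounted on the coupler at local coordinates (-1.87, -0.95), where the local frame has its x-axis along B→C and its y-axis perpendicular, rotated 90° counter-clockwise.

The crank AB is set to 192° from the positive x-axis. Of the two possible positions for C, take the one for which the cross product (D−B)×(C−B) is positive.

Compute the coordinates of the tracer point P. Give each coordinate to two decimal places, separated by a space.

A=(0,0), D=(9.00,0)
B = A + 2.00·(cos192°, sin192°) = (-1.9563, -0.4158)
|BD| = 10.9642
circle(B,10.00) ∩ circle(D,6.00): a=8.4007, h=5.4248
  candidates: C₊=(6.2326,5.3237) cross=59.479; C₋=(6.6441,-5.5181) cross=-59.479
  mode + wants cross > 0 → take C=(6.2326,5.3237) (cross=59.479)
ex = (C−B)/|BC| = (0.8189,0.5740); ey = (-0.5740,0.8189)
P = B + -1.87·ex + -0.95·ey = (-2.9424,-2.2671)

-2.94 -2.27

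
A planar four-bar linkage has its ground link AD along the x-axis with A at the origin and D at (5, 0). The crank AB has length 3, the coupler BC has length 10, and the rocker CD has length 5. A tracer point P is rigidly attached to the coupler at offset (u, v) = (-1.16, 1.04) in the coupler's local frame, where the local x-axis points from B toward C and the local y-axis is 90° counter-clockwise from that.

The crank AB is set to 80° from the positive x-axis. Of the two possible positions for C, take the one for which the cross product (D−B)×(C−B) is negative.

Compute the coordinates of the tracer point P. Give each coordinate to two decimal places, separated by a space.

0.52 4.51

A=(0,0), D=(5.00,0)
B = A + 3.00·(cos80°, sin80°) = (0.5209, 2.9544)
|BD| = 5.3657
circle(B,10.00) ∩ circle(D,5.00): a=9.6717, h=2.5413
  candidates: C₊=(9.9938,-0.2496) cross=13.636; C₋=(7.1952,-4.4923) cross=-13.636
  mode - wants cross < 0 → take C=(7.1952,-4.4923) (cross=-13.636)
ex = (C−B)/|BC| = (0.6674,-0.7447); ey = (0.7447,0.6674)
P = B + -1.16·ex + 1.04·ey = (0.5212,4.5124)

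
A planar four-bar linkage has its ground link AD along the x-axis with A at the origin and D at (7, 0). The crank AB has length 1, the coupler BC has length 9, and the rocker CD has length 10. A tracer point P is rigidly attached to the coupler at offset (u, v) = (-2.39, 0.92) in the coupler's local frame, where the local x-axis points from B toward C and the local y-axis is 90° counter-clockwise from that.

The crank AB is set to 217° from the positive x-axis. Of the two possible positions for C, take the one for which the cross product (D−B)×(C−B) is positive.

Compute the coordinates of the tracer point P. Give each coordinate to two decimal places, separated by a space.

-2.23 -2.72

A=(0,0), D=(7.00,0)
B = A + 1.00·(cos217°, sin217°) = (-0.7986, -0.6018)
|BD| = 7.8218
circle(B,9.00) ∩ circle(D,10.00): a=2.6964, h=8.5866
  candidates: C₊=(1.2291,8.1668) cross=67.163; C₋=(2.5504,-8.9555) cross=-67.163
  mode + wants cross > 0 → take C=(1.2291,8.1668) (cross=67.163)
ex = (C−B)/|BC| = (0.2253,0.9743); ey = (-0.9743,0.2253)
P = B + -2.39·ex + 0.92·ey = (-2.2335,-2.7231)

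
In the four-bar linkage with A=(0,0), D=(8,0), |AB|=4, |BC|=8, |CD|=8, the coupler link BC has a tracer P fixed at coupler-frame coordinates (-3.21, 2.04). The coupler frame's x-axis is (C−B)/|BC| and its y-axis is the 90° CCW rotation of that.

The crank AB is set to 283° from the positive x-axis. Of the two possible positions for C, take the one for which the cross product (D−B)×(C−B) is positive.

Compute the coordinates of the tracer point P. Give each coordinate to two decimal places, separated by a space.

-1.23 -7.05

A=(0,0), D=(8.00,0)
B = A + 4.00·(cos283°, sin283°) = (0.8998, -3.8975)
|BD| = 8.0996
circle(B,8.00) ∩ circle(D,8.00): a=4.0498, h=6.8992
  candidates: C₊=(1.1300,4.0992) cross=55.881; C₋=(7.7698,-7.9967) cross=-55.881
  mode + wants cross > 0 → take C=(1.1300,4.0992) (cross=55.881)
ex = (C−B)/|BC| = (0.0288,0.9996); ey = (-0.9996,0.0288)
P = B + -3.21·ex + 2.04·ey = (-1.2317,-7.0474)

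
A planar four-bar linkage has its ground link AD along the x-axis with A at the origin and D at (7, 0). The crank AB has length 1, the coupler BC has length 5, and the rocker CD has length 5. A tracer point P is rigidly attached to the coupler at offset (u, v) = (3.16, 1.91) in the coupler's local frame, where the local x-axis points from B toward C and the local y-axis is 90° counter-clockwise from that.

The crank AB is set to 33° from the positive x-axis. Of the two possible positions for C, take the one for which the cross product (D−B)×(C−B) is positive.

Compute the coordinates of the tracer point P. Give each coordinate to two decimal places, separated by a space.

1.61 4.15

A=(0,0), D=(7.00,0)
B = A + 1.00·(cos33°, sin33°) = (0.8387, 0.5446)
|BD| = 6.1854
circle(B,5.00) ∩ circle(D,5.00): a=3.0927, h=3.9288
  candidates: C₊=(4.2653,4.1858) cross=24.301; C₋=(3.5734,-3.6412) cross=-24.301
  mode + wants cross > 0 → take C=(4.2653,4.1858) (cross=24.301)
ex = (C−B)/|BC| = (0.6853,0.7282); ey = (-0.7282,0.6853)
P = B + 3.16·ex + 1.91·ey = (1.6133,4.1548)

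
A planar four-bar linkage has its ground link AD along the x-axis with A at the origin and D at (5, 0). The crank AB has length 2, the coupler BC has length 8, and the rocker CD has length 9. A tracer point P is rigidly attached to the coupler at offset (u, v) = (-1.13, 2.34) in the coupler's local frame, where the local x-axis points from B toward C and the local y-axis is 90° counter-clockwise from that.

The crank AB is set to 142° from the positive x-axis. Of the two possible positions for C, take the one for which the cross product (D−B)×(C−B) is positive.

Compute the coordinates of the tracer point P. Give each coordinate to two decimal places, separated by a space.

-4.17 1.22

A=(0,0), D=(5.00,0)
B = A + 2.00·(cos142°, sin142°) = (-1.5760, 1.2313)
|BD| = 6.6903
circle(B,8.00) ∩ circle(D,9.00): a=2.0747, h=7.7263
  candidates: C₊=(1.8852,8.4438) cross=51.691; C₋=(-0.9588,-6.7448) cross=-51.691
  mode + wants cross > 0 → take C=(1.8852,8.4438) (cross=51.691)
ex = (C−B)/|BC| = (0.4327,0.9016); ey = (-0.9016,0.4327)
P = B + -1.13·ex + 2.34·ey = (-4.1746,1.2250)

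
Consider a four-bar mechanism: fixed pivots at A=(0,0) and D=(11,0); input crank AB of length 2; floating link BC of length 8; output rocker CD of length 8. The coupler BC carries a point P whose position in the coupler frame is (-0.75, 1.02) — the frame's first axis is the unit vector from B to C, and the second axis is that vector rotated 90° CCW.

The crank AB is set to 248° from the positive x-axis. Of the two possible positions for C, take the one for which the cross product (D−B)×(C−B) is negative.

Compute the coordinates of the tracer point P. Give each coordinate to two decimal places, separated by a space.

-0.82 -0.59

A=(0,0), D=(11.00,0)
B = A + 2.00·(cos248°, sin248°) = (-0.7492, -1.8544)
|BD| = 11.8946
circle(B,8.00) ∩ circle(D,8.00): a=5.9473, h=5.3506
  candidates: C₊=(4.2912,4.3580) cross=63.644; C₋=(5.9596,-6.2124) cross=-63.644
  mode - wants cross < 0 → take C=(5.9596,-6.2124) (cross=-63.644)
ex = (C−B)/|BC| = (0.8386,-0.5448); ey = (0.5448,0.8386)
P = B + -0.75·ex + 1.02·ey = (-0.8225,-0.5904)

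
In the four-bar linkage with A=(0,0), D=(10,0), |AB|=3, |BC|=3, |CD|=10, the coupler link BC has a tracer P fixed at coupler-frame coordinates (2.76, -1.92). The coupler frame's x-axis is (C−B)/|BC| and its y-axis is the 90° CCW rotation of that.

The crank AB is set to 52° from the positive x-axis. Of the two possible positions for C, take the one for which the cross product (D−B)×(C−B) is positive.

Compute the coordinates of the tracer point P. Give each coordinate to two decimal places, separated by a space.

A=(0,0), D=(10.00,0)
B = A + 3.00·(cos52°, sin52°) = (1.8470, 2.3640)
|BD| = 8.4888
circle(B,3.00) ∩ circle(D,10.00): a=-1.1156, h=2.7849
  candidates: C₊=(1.5511,5.3494) cross=23.640; C₋=(-0.0000,0.0000) cross=-23.640
  mode + wants cross > 0 → take C=(1.5511,5.3494) (cross=23.640)
ex = (C−B)/|BC| = (-0.0986,0.9951); ey = (-0.9951,-0.0986)
P = B + 2.76·ex + -1.92·ey = (3.4854,5.2999)

3.49 5.30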